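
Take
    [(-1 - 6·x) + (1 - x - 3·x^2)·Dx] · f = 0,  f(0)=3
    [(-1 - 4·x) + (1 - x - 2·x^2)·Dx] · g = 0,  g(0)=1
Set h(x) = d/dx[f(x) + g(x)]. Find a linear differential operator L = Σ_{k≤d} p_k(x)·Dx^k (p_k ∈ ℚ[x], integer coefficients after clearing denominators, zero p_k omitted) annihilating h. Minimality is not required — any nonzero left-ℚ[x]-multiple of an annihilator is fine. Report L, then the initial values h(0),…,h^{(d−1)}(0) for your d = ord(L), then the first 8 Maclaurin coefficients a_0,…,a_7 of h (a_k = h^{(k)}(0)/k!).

f: a_k = 3, 3, 12, 21, 57, 120, 291, 651, …
g: a_k = 1, 1, 3, 5, 11, 21, 43, 85, …
Sum ⇒ L₀ = lclm(L_f,L_g) in ℚ(x)⟨Dx⟩.
Derive L from L₀ (diff closure).
L = (-6 - 264·x - 360·x^2 - 1176·x^3 - 2406·x^4 - 3600·x^5 + 1296·x^6) + (6 + 54·x + 114·x^2 + 96·x^3 + 27·x^4 - 2334·x^5 - 1872·x^6 + 864·x^7)·Dx + (-1 + 2·x - 11·x^2 - 18·x^3 + 158·x^4 + 61·x^5 - 377·x^6 - 168·x^7 + 108·x^8)·Dx^2  (order 2).
h: a_k = 4, 30, 78, 272, 705, 2004, 5152, 13560, …
ICs: h(0) = 4, h′(0) = 30.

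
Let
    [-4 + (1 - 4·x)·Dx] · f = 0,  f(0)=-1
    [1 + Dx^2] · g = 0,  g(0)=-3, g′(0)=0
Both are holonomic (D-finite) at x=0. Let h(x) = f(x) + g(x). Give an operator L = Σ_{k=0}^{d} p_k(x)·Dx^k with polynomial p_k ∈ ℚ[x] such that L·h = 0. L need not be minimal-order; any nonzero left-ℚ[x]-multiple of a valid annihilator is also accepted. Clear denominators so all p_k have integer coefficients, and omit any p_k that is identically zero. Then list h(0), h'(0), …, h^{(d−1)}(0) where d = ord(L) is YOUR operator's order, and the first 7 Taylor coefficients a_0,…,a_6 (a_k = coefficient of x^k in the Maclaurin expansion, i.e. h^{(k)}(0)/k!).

L = (388 - 32·x + 64·x^2) + (-33 + 140·x - 48·x^2 + 64·x^3)·Dx + (388 - 32·x + 64·x^2)·Dx^2 + (-33 + 140·x - 48·x^2 + 64·x^3)·Dx^3  (order 3).
h: a_k = -4, -4, -29/2, -64, -2049/8, -1024, -983039/240, …
ICs: h(0) = -4, h′(0) = -4, h′′(0) = -29.

f: a_k = -1, -4, -16, -64, -256, -1024, -4096, …
g: a_k = -3, 0, 3/2, 0, -1/8, 0, 1/240, …
f+g: L₀ = lclm(L_f,L_g), ord ≤ 1+2.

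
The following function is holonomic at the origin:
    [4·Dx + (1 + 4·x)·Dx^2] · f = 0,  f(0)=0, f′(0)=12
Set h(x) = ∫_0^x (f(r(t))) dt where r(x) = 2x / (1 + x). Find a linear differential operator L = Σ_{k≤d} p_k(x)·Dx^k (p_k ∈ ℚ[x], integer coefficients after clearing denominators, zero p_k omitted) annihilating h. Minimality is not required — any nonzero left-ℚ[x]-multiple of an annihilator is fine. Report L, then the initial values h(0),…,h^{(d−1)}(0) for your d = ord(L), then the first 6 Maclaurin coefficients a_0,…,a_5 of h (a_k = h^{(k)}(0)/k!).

f: a_k = 0, 12, -24, 64, -192, 3072/5, …
Change of var in L_f (x↦r) gives L₀.
Integrate: L := L₀·Dx.
L = (10 + 18·x)·Dx^2 + (1 + 10·x + 9·x^2)·Dx^3  (order 3).
h: a_k = 0, 0, 12, -40, 182, -984, …
ICs: h(0) = 0, h′(0) = 0, h′′(0) = 24.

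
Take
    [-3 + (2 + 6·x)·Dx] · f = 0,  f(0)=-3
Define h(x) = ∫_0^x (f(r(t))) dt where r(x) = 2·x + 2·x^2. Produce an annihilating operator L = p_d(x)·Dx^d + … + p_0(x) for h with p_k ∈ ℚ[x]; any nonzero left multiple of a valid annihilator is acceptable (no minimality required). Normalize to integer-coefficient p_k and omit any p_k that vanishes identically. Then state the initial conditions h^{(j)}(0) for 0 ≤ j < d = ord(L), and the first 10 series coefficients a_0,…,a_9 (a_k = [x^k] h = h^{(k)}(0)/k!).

f: a_k = -3, -9/2, 27/8, -81/16, 1215/128, -5103/256, 45927/1024, -216513/2048, 8444007/32768, -42220035/65536, …
Change of var in L_f (x↦r) gives L₀.
Integrate: L := L₀·Dx.
L = (-3 - 6·x)·Dx + (1 + 6·x + 6·x^2)·Dx^2  (order 2).
h: a_k = 0, -3, -9/2, 3/2, -27/8, 351/40, -405/16, 8829/112, -33291/128, 114831/128, …
ICs: h(0) = 0, h′(0) = -3.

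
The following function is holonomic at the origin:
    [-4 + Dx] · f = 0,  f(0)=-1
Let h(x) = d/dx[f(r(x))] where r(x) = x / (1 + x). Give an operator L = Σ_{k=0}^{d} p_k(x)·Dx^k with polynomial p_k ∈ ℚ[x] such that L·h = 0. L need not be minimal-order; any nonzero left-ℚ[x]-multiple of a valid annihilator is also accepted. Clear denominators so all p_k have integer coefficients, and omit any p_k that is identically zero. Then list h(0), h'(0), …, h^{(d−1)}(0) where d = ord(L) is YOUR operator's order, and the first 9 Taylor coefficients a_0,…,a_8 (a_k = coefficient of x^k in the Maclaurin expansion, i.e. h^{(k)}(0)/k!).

f: a_k = -1, -4, -8, -32/3, -32/3, -128/15, -256/45, -1024/315, -512/315, …
h₀=f(r): pull back L_f along r ⇒ L₀.
Differentiate: ansatz ord ≤ ord L₀ ⇒ L.
L = (2 - 2·x) + (-1 - 2·x - x^2)·Dx  (order 1).
h: a_k = -4, -8, 4, 16/3, -28/3, 88/15, 68/45, -2528/315, 3316/315, …
ICs: h(0) = -4.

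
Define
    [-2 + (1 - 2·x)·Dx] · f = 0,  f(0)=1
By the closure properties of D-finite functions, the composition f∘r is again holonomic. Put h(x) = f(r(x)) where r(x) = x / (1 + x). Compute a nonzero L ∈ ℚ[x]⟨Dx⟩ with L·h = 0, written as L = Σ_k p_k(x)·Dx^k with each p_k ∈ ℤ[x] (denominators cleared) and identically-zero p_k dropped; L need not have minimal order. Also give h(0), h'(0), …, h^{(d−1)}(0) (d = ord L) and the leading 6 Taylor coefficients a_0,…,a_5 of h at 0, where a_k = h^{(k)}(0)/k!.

L = 2 + (-1 + x^2)·Dx  (order 1).
h: a_k = 1, 2, 2, 2, 2, 2, …
ICs: h(0) = 1.

f: a_k = 1, 2, 4, 8, 16, 32, …
h₀=f(r): pull back L_f along r ⇒ L₀.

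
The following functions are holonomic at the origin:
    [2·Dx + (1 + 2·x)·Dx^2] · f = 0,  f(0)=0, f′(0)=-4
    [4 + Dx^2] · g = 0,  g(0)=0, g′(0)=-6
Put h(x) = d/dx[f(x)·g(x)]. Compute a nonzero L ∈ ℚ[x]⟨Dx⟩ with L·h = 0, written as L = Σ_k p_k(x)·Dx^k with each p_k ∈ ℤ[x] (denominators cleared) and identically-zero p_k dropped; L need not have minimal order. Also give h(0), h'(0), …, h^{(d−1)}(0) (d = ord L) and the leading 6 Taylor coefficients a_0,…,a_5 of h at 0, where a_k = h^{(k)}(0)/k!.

f: a_k = 0, -4, 4, -16/3, 8, -64/5, …
g: a_k = 0, -6, 0, 4, 0, -4/5, …
Sym-product of L_f,L_g gives L₀ (≤ ord 4).
h₀' ⇒ L via d/dx closure of L₀.
L = (-400 - 1408·x - 2688·x^2 + 1536·x^3 + 11008·x^4 + 12288·x^5 + 4096·x^6) + (-192 - 512·x + 640·x^2 + 3840·x^3 + 5120·x^4 + 2048·x^5)·Dx + (-112 - 352·x - 224·x^2 + 2304·x^3 + 6272·x^4 + 6144·x^5 + 2048·x^6)·Dx^2 + (-48 - 128·x + 160·x^2 + 960·x^3 + 1280·x^4 + 512·x^5)·Dx^3 + (-3 + 112·x^2 + 480·x^3 + 880·x^4 + 768·x^5 + 256·x^6)·Dx^4  (order 4).
h: a_k = 0, 48, -72, 64, -160, 352, …
ICs: h(0) = 0, h′(0) = 48, h′′(0) = -144, h′′′(0) = 384.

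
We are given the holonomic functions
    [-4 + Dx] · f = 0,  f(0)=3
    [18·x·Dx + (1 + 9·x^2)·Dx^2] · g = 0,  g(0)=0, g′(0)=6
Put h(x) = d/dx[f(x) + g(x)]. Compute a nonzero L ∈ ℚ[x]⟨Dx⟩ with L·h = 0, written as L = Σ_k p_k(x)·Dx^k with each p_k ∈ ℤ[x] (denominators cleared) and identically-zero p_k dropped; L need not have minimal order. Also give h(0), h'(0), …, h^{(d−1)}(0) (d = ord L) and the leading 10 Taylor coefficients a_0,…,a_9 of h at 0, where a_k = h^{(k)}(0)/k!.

f: a_k = 3, 12, 24, 32, 32, 128/5, 256/15, 1024/105, 512/105, 2048/945, …
g: a_k = 0, 6, 0, -18, 0, 486/5, 0, -4374/7, 0, 4374, …
Sum ⇒ L₀ = lclm(L_f,L_g) in ℚ(x)⟨Dx⟩.
h₀' ⇒ L via d/dx closure of L₀.
L = (36 - 144·x - 972·x^2 - 1296·x^3) + (-17 + 99·x^2 - 648·x^4)·Dx + (2 + 9·x + 36·x^2 + 81·x^3 + 162·x^4)·Dx^2  (order 2).
h: a_k = 18, 48, 42, 128, 614, 512/5, -64586/15, 4096/105, 4135478/105, 8192/945, …
ICs: h(0) = 18, h′(0) = 48.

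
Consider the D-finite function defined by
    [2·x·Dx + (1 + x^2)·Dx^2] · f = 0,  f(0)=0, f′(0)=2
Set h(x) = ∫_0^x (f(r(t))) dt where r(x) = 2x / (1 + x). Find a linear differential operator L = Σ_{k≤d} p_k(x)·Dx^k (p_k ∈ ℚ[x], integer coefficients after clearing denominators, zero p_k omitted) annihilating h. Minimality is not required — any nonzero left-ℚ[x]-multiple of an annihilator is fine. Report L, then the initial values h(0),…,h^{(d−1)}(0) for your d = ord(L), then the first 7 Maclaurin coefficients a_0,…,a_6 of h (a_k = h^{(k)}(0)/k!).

f: a_k = 0, 2, 0, -2/3, 0, 2/5, 0, …
h₀=f(r): pull back L_f along r ⇒ L₀.
h=∫h₀ ⇒ L = L₀·Dx.
L = (2 + 10·x)·Dx^2 + (1 + 2·x + 5·x^2)·Dx^3  (order 3).
h: a_k = 0, 0, 2, -4/3, -1/3, 12/5, -38/15, …
ICs: h(0) = 0, h′(0) = 0, h′′(0) = 4.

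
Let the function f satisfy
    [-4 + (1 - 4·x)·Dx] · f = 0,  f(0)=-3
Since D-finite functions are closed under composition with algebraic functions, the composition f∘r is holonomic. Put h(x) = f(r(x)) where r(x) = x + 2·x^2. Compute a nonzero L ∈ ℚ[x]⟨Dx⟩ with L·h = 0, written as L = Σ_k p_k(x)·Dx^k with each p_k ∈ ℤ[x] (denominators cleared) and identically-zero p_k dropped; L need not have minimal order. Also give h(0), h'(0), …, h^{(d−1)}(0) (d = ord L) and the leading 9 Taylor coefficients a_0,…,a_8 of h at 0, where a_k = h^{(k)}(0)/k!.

f: a_k = -3, -12, -48, -192, -768, -3072, -12288, -49152, -196608, …
Change of var in L_f (x↦r) gives L₀.
L = (4 + 16·x) + (-1 + 4·x + 8·x^2)·Dx  (order 1).
h: a_k = -3, -12, -72, -384, -2112, -11520, -62976, -344064, -1880064, …
ICs: h(0) = -3.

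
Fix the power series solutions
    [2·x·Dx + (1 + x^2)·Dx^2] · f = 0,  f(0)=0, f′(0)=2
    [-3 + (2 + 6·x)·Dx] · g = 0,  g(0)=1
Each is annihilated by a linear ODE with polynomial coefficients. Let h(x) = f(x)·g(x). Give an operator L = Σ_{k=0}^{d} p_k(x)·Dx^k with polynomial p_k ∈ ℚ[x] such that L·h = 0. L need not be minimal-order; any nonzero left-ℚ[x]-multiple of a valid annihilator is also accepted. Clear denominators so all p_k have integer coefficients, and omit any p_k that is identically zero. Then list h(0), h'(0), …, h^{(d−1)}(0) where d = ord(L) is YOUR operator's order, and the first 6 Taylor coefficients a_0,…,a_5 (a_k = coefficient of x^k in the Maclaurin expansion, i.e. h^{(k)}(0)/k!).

f: a_k = 0, 2, 0, -2/3, 0, 2/5, …
g: a_k = 1, 3/2, -9/8, 27/16, -405/128, 1701/256, …
h₀=f·g: eliminate ⇒ L₀, order ≤ 2·1.
L = (27 - 12·x - 9·x^2) + (-12 - 28·x + 36·x^2 + 36·x^3)·Dx + (4 + 24·x + 40·x^2 + 24·x^3 + 36·x^4)·Dx^2  (order 2).
h: a_k = 0, 2, 3, -35/12, 19/8, -1657/320, …
ICs: h(0) = 0, h′(0) = 2.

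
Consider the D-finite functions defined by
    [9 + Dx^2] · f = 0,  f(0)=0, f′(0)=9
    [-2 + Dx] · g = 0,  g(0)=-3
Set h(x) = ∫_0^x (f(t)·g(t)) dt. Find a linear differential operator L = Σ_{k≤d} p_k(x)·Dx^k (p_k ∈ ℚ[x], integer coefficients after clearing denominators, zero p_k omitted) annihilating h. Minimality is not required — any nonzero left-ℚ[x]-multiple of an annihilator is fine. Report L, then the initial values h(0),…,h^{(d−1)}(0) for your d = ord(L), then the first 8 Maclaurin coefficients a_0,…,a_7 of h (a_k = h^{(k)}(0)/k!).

f: a_k = 0, 9, 0, -27/2, 0, 243/40, 0, -729/560, …
g: a_k = -3, -6, -6, -4, -2, -4/5, -4/15, -8/105, …
Product ⇒ symmetric product L₀, ord ≤ 2.
h=∫₀ˣh₀: take L = L₀·Dx.
L = 13·Dx - 4·Dx^2 + Dx^3  (order 3).
h: a_k = 0, 0, -27/2, -18, -27/8, 9, 597/80, 207/140, …
ICs: h(0) = 0, h′(0) = 0, h′′(0) = -27.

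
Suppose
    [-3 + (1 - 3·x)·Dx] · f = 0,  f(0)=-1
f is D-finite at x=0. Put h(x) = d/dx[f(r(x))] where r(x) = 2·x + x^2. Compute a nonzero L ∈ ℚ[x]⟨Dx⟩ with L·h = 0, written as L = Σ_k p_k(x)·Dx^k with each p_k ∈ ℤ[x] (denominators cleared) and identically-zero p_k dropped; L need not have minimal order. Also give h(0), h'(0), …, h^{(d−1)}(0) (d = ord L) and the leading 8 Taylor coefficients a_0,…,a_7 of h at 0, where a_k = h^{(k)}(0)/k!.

L = (13 + 18·x + 9·x^2) + (-1 + 5·x + 9·x^2 + 3·x^3)·Dx  (order 1).
h: a_k = -6, -78, -756, -6516, -52650, -408402, -3079944, -22753224, …
ICs: h(0) = -6.

f: a_k = -1, -3, -9, -27, -81, -243, -729, -2187, …
h₀=f(r): pull back L_f along r ⇒ L₀.
h=h₀': d/dx-closure on L₀ ⇒ L.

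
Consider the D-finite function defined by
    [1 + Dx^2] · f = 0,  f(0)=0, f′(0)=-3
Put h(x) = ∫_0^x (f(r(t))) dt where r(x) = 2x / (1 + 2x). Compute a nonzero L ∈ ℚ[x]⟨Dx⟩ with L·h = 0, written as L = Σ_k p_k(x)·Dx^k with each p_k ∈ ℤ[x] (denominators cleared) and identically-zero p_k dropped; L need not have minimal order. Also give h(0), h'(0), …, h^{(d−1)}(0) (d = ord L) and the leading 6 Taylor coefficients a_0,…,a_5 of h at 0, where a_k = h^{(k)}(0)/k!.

f: a_k = 0, -3, 0, 1/2, 0, -1/40, …
f∘r: x↦r, Dx↦Dx/r' in L_f ⇒ L₀.
h=∫₀ˣh₀: take L = L₀·Dx.
L = 4·Dx + (4 + 24·x + 48·x^2 + 32·x^3)·Dx^2 + (1 + 8·x + 24·x^2 + 32·x^3 + 16·x^4)·Dx^3  (order 3).
h: a_k = 0, 0, -3, 4, -5, 24/5, …
ICs: h(0) = 0, h′(0) = 0, h′′(0) = -6.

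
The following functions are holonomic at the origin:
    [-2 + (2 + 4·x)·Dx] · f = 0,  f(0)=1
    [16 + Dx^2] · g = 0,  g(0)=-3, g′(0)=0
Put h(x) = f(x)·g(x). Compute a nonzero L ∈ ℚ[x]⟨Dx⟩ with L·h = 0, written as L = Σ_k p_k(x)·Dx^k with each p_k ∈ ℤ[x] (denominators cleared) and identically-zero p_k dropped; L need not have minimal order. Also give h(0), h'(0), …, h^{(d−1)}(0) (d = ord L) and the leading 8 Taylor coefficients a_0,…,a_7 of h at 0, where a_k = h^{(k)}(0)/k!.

f: a_k = 1, 1, -1/2, 1/2, -5/8, 7/8, -21/16, 33/16, …
g: a_k = -3, 0, 24, 0, -32, 0, 256/15, 0, …
f·g: L₀ = L_f ⊗_s L_g, ord ≤ 1·2.
L = (19 + 64·x + 64·x^2) + (-2 - 4·x)·Dx + (1 + 4·x + 4·x^2)·Dx^2  (order 2).
h: a_k = -3, -3, 51/2, 45/2, -337/8, -181/8, 5281/240, 3811/240, …
ICs: h(0) = -3, h′(0) = -3.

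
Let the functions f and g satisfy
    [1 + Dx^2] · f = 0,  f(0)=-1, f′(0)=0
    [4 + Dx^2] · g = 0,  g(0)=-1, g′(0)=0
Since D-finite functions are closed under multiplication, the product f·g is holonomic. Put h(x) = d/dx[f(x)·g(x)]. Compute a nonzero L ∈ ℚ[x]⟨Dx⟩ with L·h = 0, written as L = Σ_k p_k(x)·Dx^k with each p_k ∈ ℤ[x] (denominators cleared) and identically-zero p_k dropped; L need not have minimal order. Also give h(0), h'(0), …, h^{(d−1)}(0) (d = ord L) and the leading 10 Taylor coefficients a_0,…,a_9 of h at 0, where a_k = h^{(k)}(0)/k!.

f: a_k = -1, 0, 1/2, 0, -1/24, 0, 1/720, 0, -1/40320, 0, …
g: a_k = -1, 0, 2, 0, -2/3, 0, 4/45, 0, -2/315, 0, …
Sym-product of L_f,L_g gives L₀ (≤ ord 4).
h₀' ⇒ L via d/dx closure of L₀.
L = 9 + 10·Dx^2 + Dx^4  (order 4).
h: a_k = 0, -5, 0, 41/6, 0, -73/24, 0, 3281/5040, 0, -5905/72576, …
ICs: h(0) = 0, h′(0) = -5, h′′(0) = 0, h′′′(0) = 41.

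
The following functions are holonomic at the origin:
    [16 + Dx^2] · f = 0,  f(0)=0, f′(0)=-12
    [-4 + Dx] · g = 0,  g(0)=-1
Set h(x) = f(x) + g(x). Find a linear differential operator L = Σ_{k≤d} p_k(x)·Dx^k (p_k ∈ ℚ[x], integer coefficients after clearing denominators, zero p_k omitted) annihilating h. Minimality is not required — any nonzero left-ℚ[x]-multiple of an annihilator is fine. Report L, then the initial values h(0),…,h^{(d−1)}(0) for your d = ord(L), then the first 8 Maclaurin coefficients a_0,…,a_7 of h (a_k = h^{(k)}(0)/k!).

L = -64 + 16·Dx - 4·Dx^2 + Dx^3  (order 3).
h: a_k = -1, -16, -8, 64/3, -32/3, -512/15, -256/45, 2048/315, …
ICs: h(0) = -1, h′(0) = -16, h′′(0) = -16.

f: a_k = 0, -12, 0, 32, 0, -128/5, 0, 1024/105, …
g: a_k = -1, -4, -8, -32/3, -32/3, -128/15, -256/45, -1024/315, …
L₀ := lclm(L_f,L_g); ord L₀ ≤ 2+1.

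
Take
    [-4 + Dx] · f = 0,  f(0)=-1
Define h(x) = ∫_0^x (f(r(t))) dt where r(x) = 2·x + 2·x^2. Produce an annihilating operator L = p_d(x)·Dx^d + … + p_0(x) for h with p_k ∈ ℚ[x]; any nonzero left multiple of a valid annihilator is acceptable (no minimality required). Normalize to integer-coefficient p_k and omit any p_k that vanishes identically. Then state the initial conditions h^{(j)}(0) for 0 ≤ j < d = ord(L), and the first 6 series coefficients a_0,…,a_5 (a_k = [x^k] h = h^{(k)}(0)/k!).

L = (-8 - 16·x)·Dx + Dx^2  (order 2).
h: a_k = 0, -1, -4, -40/3, -112/3, -1376/15, …
ICs: h(0) = 0, h′(0) = -1.

f: a_k = -1, -4, -8, -32/3, -32/3, -128/15, …
h₀=f(r): pull back L_f along r ⇒ L₀.
h=∫h₀ ⇒ L = L₀·Dx.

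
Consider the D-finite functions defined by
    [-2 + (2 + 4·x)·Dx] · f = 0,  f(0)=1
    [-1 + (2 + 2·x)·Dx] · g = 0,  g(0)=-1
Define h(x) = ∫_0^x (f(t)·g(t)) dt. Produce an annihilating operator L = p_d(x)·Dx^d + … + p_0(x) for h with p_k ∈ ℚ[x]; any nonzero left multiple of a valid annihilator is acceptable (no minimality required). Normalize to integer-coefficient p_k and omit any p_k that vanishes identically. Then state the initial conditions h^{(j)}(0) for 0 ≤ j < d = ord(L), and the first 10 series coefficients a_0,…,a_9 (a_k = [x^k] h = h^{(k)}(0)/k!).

L = (-3 - 4·x)·Dx + (2 + 6·x + 4·x^2)·Dx^2  (order 2).
h: a_k = 0, -1, -3/4, 1/24, -3/64, 37/640, -39/512, 757/7168, -2499/16384, 67181/294912, …
ICs: h(0) = 0, h′(0) = -1.

f: a_k = 1, 1, -1/2, 1/2, -5/8, 7/8, -21/16, 33/16, -429/128, 715/128, …
g: a_k = -1, -1/2, 1/8, -1/16, 5/128, -7/256, 21/1024, -33/2048, 429/32768, -715/65536, …
h₀=f·g: eliminate ⇒ L₀, order ≤ 1·1.
h=∫₀ˣh₀: take L = L₀·Dx.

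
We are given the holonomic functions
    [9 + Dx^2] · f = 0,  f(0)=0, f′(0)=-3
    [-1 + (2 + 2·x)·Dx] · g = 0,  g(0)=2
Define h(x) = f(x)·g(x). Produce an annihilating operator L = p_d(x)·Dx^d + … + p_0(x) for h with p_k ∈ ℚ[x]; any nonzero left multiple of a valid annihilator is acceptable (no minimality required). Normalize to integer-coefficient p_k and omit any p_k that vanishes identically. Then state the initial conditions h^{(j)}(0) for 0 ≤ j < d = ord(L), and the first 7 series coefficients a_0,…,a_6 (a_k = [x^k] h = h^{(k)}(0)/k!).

f: a_k = 0, -3, 0, 9/2, 0, -81/40, 0, …
g: a_k = 2, 1, -1/4, 1/8, -5/64, 7/128, -21/512, …
h₀=f·g: eliminate ⇒ L₀, order ≤ 2·1.
L = (39 + 72·x + 36·x^2) + (-4 - 4·x)·Dx + (4 + 8·x + 4·x^2)·Dx^2  (order 2).
h: a_k = 0, -6, -3, 39/4, 33/8, -1581/320, -1041/640, …
ICs: h(0) = 0, h′(0) = -6.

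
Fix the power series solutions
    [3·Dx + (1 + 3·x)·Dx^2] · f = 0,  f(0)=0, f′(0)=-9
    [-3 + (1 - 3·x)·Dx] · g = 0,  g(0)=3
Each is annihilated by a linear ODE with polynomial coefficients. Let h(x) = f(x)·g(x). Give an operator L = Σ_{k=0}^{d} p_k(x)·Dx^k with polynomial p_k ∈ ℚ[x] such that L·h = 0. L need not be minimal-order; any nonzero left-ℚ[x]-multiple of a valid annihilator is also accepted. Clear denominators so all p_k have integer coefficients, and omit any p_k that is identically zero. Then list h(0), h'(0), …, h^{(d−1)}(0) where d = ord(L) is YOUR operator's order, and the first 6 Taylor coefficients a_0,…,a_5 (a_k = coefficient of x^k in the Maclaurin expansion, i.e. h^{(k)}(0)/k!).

L = 9 + (3 + 27·x)·Dx + (-1 + 9·x^2)·Dx^2  (order 2).
h: a_k = 0, -27, -81/2, -405/2, -1701/4, -34263/20, …
ICs: h(0) = 0, h′(0) = -27.

f: a_k = 0, -9, 27/2, -27, 243/4, -729/5, …
g: a_k = 3, 9, 27, 81, 243, 729, …
h₀=f·g: eliminate ⇒ L₀, order ≤ 2·1.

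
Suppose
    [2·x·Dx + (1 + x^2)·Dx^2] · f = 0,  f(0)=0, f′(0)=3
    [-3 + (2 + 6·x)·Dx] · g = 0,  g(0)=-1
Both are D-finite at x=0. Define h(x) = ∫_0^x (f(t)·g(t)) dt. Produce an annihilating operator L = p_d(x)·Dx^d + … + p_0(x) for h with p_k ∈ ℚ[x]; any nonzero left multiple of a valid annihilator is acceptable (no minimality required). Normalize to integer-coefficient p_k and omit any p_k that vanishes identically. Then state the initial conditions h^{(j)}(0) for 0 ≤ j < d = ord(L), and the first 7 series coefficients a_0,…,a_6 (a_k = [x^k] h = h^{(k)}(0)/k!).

L = (27 - 12·x - 9·x^2)·Dx + (-12 - 28·x + 36·x^2 + 36·x^3)·Dx^2 + (4 + 24·x + 40·x^2 + 24·x^3 + 36·x^4)·Dx^3  (order 3).
h: a_k = 0, 0, -3/2, -3/2, 35/32, -57/80, 1657/1280, …
ICs: h(0) = 0, h′(0) = 0, h′′(0) = -3.

f: a_k = 0, 3, 0, -1, 0, 3/5, 0, …
g: a_k = -1, -3/2, 9/8, -27/16, 405/128, -1701/256, 15309/1024, …
Sym-product of L_f,L_g gives L₀ (≤ ord 2).
∫: right-multiply L₀ by Dx.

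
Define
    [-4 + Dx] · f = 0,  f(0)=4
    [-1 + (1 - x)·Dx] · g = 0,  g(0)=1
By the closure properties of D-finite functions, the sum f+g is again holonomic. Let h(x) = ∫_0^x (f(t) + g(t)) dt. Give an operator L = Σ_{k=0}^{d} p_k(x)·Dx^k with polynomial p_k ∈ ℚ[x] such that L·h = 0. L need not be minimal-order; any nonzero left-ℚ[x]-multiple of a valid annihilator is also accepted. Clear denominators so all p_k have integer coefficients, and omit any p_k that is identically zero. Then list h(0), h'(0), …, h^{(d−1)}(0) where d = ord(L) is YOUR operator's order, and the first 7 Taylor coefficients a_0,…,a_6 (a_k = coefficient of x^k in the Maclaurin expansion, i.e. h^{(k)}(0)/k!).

f: a_k = 4, 16, 32, 128/3, 128/3, 512/15, 1024/45, …
g: a_k = 1, 1, 1, 1, 1, 1, 1, …
h₀=f+g: left-lcm gives L₀, ord ≤ 2.
Integrate: L := L₀·Dx.
L = (-8 + 16·x)·Dx + (14 - 32·x + 16·x^2)·Dx^2 + (-3 + 7·x - 4·x^2)·Dx^3  (order 3).
h: a_k = 0, 5, 17/2, 11, 131/12, 131/15, 527/90, …
ICs: h(0) = 0, h′(0) = 5, h′′(0) = 17.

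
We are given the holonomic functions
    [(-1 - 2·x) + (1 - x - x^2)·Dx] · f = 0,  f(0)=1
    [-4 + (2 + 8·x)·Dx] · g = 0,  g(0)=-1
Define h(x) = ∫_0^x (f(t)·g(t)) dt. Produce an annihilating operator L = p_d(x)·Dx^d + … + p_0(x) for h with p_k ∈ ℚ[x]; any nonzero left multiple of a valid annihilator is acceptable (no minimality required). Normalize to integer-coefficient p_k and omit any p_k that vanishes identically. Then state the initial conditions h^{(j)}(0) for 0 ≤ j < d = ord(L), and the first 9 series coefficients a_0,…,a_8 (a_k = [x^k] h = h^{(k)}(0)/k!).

L = (3 + 4·x + 6·x^2)·Dx + (-1 - 3·x + 5·x^2 + 4·x^3)·Dx^2  (order 2).
h: a_k = 0, -1, -3/2, -2/3, -9/4, -1/5, -19/3, 45/7, -257/8, …
ICs: h(0) = 0, h′(0) = -1.

f: a_k = 1, 1, 2, 3, 5, 8, 13, 21, 34, …
g: a_k = -1, -2, 2, -4, 10, -28, 84, -264, 858, …
f·g: L₀ = L_f ⊗_s L_g, ord ≤ 1·1.
h=∫₀ˣh₀: take L = L₀·Dx.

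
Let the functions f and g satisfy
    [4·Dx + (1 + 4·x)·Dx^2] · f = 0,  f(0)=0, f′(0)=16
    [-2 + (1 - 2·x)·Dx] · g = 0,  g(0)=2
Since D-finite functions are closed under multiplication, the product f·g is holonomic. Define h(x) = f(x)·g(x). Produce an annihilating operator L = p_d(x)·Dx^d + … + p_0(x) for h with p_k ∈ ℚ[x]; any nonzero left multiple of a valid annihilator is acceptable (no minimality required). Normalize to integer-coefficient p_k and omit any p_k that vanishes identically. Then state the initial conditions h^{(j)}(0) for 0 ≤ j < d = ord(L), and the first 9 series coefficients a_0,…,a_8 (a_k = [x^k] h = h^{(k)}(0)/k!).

f: a_k = 0, 16, -32, 256/3, -256, 4096/5, -8192/3, 65536/7, -32768, …
g: a_k = 2, 4, 8, 16, 32, 64, 128, 256, 512, …
L₀ := L_f ⊗_s L_g (sym. prod.), ord ≤ 2.
L = 8 + 24·x·Dx + (-1 - 2·x + 8·x^2)·Dx^2  (order 2).
h: a_k = 0, 32, 0, 512/3, -512/3, 19456/15, -14336/5, 454656/35, -1384448/35, …
ICs: h(0) = 0, h′(0) = 32.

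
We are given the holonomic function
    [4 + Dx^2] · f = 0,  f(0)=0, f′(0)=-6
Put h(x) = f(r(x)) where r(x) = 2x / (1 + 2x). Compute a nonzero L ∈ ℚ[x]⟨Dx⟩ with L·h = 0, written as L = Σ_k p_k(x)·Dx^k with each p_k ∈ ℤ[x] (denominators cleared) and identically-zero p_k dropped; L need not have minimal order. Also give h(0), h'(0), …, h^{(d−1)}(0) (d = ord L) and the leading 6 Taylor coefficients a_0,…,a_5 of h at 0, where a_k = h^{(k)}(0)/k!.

L = 16 + (4 + 24·x + 48·x^2 + 32·x^3)·Dx + (1 + 8·x + 24·x^2 + 32·x^3 + 16·x^4)·Dx^2  (order 2).
h: a_k = 0, -12, 24, -16, -96, 2752/5, …
ICs: h(0) = 0, h′(0) = -12.

f: a_k = 0, -6, 0, 4, 0, -4/5, …
Substitute x→r, Dx→(1/r')Dx; clear ⇒ L₀.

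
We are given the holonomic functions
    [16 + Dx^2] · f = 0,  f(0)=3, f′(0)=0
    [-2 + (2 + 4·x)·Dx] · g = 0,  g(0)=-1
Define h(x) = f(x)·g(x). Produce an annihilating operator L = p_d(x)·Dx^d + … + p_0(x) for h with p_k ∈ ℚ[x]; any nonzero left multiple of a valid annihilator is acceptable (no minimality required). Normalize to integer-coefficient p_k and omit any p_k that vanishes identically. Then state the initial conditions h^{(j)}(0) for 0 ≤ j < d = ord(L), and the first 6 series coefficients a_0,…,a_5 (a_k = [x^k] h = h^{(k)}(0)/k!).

f: a_k = 3, 0, -24, 0, 32, 0, …
g: a_k = -1, -1, 1/2, -1/2, 5/8, -7/8, …
f·g: L₀ = L_f ⊗_s L_g, ord ≤ 2·1.
L = (19 + 64·x + 64·x^2) + (-2 - 4·x)·Dx + (1 + 4·x + 4·x^2)·Dx^2  (order 2).
h: a_k = -3, -3, 51/2, 45/2, -337/8, -181/8, …
ICs: h(0) = -3, h′(0) = -3.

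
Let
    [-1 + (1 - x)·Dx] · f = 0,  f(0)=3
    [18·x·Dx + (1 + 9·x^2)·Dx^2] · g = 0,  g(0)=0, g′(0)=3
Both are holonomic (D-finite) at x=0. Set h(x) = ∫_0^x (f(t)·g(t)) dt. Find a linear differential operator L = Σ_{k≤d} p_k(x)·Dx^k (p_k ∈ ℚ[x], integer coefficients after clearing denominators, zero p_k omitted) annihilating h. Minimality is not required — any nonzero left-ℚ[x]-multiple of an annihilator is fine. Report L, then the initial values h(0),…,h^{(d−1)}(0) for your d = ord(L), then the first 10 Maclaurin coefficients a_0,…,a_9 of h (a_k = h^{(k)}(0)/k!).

f: a_k = 3, 3, 3, 3, 3, 3, 3, 3, 3, 3, …
g: a_k = 0, 3, 0, -9, 0, 243/5, 0, -2187/7, 0, 2187, …
f·g: L₀ = L_f ⊗_s L_g, ord ≤ 1·2.
h=∫h₀ ⇒ L = L₀·Dx.
L = 18·x·Dx + (2 - 18·x + 36·x^2)·Dx^2 + (-1 + x - 9·x^2 + 9·x^3)·Dx^3  (order 3).
h: a_k = 0, 0, 9/2, 3, -9/2, -18/5, 213/10, 639/35, -7083/70, -3148/35, …
ICs: h(0) = 0, h′(0) = 0, h′′(0) = 9.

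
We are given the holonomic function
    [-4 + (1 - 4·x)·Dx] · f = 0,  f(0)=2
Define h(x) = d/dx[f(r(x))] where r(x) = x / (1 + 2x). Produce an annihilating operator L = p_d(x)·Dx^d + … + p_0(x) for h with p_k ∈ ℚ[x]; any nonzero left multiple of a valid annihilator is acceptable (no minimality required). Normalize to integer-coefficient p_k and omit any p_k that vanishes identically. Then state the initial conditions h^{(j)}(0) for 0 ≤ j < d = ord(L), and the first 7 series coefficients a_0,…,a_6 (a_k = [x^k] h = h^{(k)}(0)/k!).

L = 4 + (-1 + 2·x)·Dx  (order 1).
h: a_k = 8, 32, 96, 256, 640, 1536, 3584, …
ICs: h(0) = 8.

f: a_k = 2, 8, 32, 128, 512, 2048, 8192, …
Substitute x→r, Dx→(1/r')Dx; clear ⇒ L₀.
Differentiate: ansatz ord ≤ ord L₀ ⇒ L.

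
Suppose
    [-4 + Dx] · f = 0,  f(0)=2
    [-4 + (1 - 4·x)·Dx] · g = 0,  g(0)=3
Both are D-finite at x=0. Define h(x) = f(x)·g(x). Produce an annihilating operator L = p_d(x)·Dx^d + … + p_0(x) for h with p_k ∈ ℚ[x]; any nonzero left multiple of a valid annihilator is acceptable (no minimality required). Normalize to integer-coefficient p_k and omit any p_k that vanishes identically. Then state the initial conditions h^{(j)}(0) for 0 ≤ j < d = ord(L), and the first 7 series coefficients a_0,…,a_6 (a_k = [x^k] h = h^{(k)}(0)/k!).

L = (8 - 16·x) + (-1 + 4·x)·Dx  (order 1).
h: a_k = 6, 48, 240, 1024, 4160, 83456/5, 1001984/15, …
ICs: h(0) = 6.

f: a_k = 2, 8, 16, 64/3, 64/3, 256/15, 512/45, …
g: a_k = 3, 12, 48, 192, 768, 3072, 12288, …
L₀ := L_f ⊗_s L_g (sym. prod.), ord ≤ 1.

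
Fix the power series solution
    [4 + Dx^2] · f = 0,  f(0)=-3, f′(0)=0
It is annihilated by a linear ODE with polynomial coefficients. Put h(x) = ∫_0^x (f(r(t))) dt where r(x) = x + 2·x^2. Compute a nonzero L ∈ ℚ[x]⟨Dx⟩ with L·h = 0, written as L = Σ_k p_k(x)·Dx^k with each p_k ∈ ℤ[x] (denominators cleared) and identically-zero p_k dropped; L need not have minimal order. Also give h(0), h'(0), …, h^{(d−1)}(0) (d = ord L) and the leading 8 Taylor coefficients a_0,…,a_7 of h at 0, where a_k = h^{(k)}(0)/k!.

f: a_k = -3, 0, 6, 0, -2, 0, 4/15, 0, …
L₀ from L_f via x↦r, Dx↦r'^{-1}Dx.
Integrate: L := L₀·Dx.
L = (4 + 48·x + 192·x^2 + 256·x^3)·Dx - 4·Dx^2 + (1 + 4·x)·Dx^3  (order 3).
h: a_k = 0, -3, 0, 2, 6, 22/5, -8/3, -716/105, …
ICs: h(0) = 0, h′(0) = -3, h′′(0) = 0.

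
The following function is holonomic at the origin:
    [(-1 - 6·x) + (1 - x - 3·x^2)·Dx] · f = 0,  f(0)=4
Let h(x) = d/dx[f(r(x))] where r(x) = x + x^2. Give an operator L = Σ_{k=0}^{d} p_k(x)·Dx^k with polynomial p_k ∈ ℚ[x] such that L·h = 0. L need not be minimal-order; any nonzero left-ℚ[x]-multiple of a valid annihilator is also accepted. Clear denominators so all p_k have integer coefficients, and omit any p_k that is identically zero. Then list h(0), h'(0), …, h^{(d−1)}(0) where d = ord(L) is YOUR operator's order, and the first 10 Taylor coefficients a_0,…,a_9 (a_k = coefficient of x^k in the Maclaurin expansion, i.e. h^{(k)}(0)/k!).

L = (10 + 60·x + 168·x^2 + 396·x^3 + 648·x^4 + 540·x^5 + 180·x^6) + (-1 - 7·x - 6·x^2 + 44·x^3 + 135·x^4 + 180·x^5 + 126·x^6 + 36·x^7)·Dx  (order 1).
h: a_k = 4, 40, 180, 704, 2740, 10032, 35700, 124832, 429120, 1457120, …
ICs: h(0) = 4.

f: a_k = 4, 4, 16, 28, 76, 160, 388, 868, 2032, 4636, …
Substitute x→r, Dx→(1/r')Dx; clear ⇒ L₀.
Derive L from L₀ (diff closure).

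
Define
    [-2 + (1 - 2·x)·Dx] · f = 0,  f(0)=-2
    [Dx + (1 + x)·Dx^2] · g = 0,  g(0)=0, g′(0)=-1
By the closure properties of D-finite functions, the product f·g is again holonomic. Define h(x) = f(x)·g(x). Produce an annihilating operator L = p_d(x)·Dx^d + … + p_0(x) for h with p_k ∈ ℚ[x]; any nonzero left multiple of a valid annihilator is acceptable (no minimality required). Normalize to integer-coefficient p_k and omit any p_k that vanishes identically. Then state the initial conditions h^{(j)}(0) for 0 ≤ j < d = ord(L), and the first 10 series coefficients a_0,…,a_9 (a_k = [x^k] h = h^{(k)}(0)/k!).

L = 2 + (3 + 6·x)·Dx + (-1 + x + 2·x^2)·Dx^2  (order 2).
h: a_k = 0, 2, 3, 20/3, 77/6, 391/15, 259/5, 3636/35, 29053/140, 261617/630, …
ICs: h(0) = 0, h′(0) = 2.

f: a_k = -2, -4, -8, -16, -32, -64, -128, -256, -512, -1024, …
g: a_k = 0, -1, 1/2, -1/3, 1/4, -1/5, 1/6, -1/7, 1/8, -1/9, …
Sym-product of L_f,L_g gives L₀ (≤ ord 2).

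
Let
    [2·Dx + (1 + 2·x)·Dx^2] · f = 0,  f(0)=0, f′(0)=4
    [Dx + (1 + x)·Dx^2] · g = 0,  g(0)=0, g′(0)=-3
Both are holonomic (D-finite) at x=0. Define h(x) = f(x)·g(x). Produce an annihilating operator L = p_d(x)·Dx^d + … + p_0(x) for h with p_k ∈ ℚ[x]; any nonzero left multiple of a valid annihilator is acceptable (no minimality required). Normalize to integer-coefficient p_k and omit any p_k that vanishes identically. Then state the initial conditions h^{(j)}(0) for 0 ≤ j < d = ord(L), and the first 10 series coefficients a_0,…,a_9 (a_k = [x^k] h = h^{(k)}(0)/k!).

L = (20 + 48·x + 32·x^2)·Dx + (66 + 268·x + 360·x^2 + 160·x^3)·Dx^2 + (32 + 180·x + 372·x^2 + 336·x^3 + 112·x^4)·Dx^3 + (3 + 22·x + 63·x^2 + 88·x^3 + 60·x^4 + 16·x^5)·Dx^4  (order 4).
h: a_k = 0, 0, -12, 18, -26, 39, -917/15, 498/5, -1172/7, 20193/70, …
ICs: h(0) = 0, h′(0) = 0, h′′(0) = -24, h′′′(0) = 108.

f: a_k = 0, 4, -4, 16/3, -8, 64/5, -64/3, 256/7, -64, 1024/9, …
g: a_k = 0, -3, 3/2, -1, 3/4, -3/5, 1/2, -3/7, 3/8, -1/3, …
h₀=f·g: eliminate ⇒ L₀, order ≤ 2·2.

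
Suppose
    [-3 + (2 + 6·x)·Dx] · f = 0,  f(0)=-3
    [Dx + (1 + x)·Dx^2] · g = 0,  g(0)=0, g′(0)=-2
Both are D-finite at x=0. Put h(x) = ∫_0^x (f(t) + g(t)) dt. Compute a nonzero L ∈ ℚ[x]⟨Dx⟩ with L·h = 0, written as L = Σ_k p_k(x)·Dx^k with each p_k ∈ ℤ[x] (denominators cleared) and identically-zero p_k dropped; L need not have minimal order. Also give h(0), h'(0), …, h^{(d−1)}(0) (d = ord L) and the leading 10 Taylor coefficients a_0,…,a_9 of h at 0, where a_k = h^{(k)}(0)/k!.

L = (-15 + 9·x)·Dx^2 + (-19 - 6·x + 45·x^2)·Dx^3 + (-2 - 2·x + 18·x^2 + 18·x^3)·Dx^4  (order 4).
h: a_k = 0, -3, -13/4, 35/24, -275/192, 1279/640, -26027/7680, 138805/21504, -1519687/114688, 8452199/294912, …
ICs: h(0) = 0, h′(0) = -3, h′′(0) = -13/2, h′′′(0) = 35/4.

f: a_k = -3, -9/2, 27/8, -81/16, 1215/128, -5103/256, 45927/1024, -216513/2048, 8444007/32768, -42220035/65536, …
g: a_k = 0, -2, 1, -2/3, 1/2, -2/5, 1/3, -2/7, 1/4, -2/9, …
Weyl lclm of L_f,L_g ⇒ L₀ (ord ≤ 3).
∫: right-multiply L₀ by Dx.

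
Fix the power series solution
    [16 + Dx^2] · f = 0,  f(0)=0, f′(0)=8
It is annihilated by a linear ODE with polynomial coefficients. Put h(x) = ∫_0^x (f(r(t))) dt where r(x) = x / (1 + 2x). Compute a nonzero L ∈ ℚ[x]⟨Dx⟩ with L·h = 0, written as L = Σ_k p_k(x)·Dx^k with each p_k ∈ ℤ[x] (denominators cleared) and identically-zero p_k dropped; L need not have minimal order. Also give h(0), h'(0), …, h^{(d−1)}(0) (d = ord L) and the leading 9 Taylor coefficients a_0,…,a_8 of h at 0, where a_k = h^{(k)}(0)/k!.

L = 16·Dx + (4 + 24·x + 48·x^2 + 32·x^3)·Dx^2 + (1 + 8·x + 24·x^2 + 32·x^3 + 16·x^4)·Dx^3  (order 3).
h: a_k = 0, 0, 4, -16/3, 8/3, 64/5, -2752/45, 1280/7, -141376/315, …
ICs: h(0) = 0, h′(0) = 0, h′′(0) = 8.

f: a_k = 0, 8, 0, -64/3, 0, 256/15, 0, -2048/315, 0, …
Change of var in L_f (x↦r) gives L₀.
∫: right-multiply L₀ by Dx.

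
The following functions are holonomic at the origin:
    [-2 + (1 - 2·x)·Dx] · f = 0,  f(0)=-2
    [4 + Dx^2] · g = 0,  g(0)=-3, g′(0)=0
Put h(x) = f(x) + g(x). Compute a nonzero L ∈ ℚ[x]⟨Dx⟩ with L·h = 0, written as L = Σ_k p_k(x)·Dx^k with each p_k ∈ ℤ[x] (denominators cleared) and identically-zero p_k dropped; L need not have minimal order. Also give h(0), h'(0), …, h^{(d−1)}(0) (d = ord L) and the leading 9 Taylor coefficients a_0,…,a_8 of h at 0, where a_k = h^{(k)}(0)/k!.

L = (56 - 32·x + 32·x^2) + (-12 + 40·x - 48·x^2 + 32·x^3)·Dx + (14 - 8·x + 8·x^2)·Dx^2 + (-3 + 10·x - 12·x^2 + 8·x^3)·Dx^3  (order 3).
h: a_k = -5, -4, -2, -16, -34, -64, -1916/15, -256, -53762/105, …
ICs: h(0) = -5, h′(0) = -4, h′′(0) = -4.

f: a_k = -2, -4, -8, -16, -32, -64, -128, -256, -512, …
g: a_k = -3, 0, 6, 0, -2, 0, 4/15, 0, -2/105, …
h₀=f+g: left-lcm gives L₀, ord ≤ 3.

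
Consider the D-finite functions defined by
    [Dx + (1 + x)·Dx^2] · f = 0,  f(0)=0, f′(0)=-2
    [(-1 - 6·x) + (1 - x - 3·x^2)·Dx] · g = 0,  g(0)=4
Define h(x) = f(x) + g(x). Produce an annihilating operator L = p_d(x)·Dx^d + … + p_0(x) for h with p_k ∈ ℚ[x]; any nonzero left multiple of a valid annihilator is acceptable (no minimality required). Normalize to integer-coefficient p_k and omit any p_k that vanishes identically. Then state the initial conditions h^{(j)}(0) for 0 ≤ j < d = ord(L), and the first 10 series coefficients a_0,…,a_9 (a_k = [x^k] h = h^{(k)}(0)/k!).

f: a_k = 0, -2, 1, -2/3, 1/2, -2/5, 1/3, -2/7, 1/4, -2/9, …
g: a_k = 4, 4, 16, 28, 76, 160, 388, 868, 2032, 4636, …
Weyl lclm of L_f,L_g ⇒ L₀ (ord ≤ 3).
L = (-58 - 350·x - 636·x^2 - 756·x^3 - 324·x^4)·Dx + (-40 - 364·x - 976·x^2 - 1632·x^3 - 1530·x^4 - 540·x^5)·Dx^2 + (9 + 31·x + 27·x^2 - 115·x^3 - 345·x^4 - 333·x^5 - 108·x^6)·Dx^3  (order 3).
h: a_k = 4, 2, 17, 82/3, 153/2, 798/5, 1165/3, 6074/7, 8129/4, 41722/9, …
ICs: h(0) = 4, h′(0) = 2, h′′(0) = 34.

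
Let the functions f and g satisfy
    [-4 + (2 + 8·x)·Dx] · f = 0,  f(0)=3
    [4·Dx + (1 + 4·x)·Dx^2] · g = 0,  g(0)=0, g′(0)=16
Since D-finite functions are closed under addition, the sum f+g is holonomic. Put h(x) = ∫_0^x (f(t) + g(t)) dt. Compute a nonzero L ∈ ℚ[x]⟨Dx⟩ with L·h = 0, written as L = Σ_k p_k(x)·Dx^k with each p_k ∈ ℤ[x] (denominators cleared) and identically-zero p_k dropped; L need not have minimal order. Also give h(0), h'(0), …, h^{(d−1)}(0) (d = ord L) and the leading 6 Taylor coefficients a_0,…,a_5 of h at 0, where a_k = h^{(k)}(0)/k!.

f: a_k = 3, 6, -6, 12, -30, 84, …
g: a_k = 0, 16, -32, 256/3, -256, 4096/5, …
L₀ := lclm(L_f,L_g); ord L₀ ≤ 1+2.
Integrate: L := L₀·Dx.
L = 8·Dx^2 + (10 + 40·x)·Dx^3 + (1 + 8·x + 16·x^2)·Dx^4  (order 4).
h: a_k = 0, 3, 11, -38/3, 73/3, -286/5, …
ICs: h(0) = 0, h′(0) = 3, h′′(0) = 22, h′′′(0) = -76.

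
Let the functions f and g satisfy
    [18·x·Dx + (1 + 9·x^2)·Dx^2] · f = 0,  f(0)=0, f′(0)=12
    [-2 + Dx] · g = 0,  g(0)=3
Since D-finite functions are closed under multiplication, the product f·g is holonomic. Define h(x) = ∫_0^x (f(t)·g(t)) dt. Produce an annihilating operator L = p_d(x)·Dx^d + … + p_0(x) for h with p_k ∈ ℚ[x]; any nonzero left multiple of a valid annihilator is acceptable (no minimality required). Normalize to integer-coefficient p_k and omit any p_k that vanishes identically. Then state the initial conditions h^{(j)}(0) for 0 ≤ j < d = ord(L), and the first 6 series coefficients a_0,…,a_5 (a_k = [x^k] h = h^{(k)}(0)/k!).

f: a_k = 0, 12, 0, -36, 0, 972/5, …
g: a_k = 3, 6, 6, 4, 2, 4/5, …
Product ⇒ symmetric product L₀, ord ≤ 2.
Integrate: L := L₀·Dx.
L = (4 - 36·x + 36·x^2)·Dx + (-4 + 18·x - 36·x^2)·Dx^2 + (1 + 9·x^2)·Dx^3  (order 3).
h: a_k = 0, 0, 18, 24, -9, -168/5, …
ICs: h(0) = 0, h′(0) = 0, h′′(0) = 36.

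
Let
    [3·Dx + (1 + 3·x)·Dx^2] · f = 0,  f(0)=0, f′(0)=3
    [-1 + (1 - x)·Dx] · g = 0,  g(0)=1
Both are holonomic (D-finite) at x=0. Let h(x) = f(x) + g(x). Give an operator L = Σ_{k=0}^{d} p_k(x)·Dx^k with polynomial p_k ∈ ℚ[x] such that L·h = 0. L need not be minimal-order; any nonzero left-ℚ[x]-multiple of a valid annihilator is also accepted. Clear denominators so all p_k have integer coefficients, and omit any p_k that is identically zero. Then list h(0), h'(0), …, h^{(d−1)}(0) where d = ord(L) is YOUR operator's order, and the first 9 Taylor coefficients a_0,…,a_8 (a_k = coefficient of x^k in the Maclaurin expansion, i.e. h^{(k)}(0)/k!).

f: a_k = 0, 3, -9/2, 9, -81/4, 243/5, -243/2, 2187/7, -6561/8, …
g: a_k = 1, 1, 1, 1, 1, 1, 1, 1, 1, …
f+g: L₀ = lclm(L_f,L_g), ord ≤ 2+1.
L = (-54 - 18·x)·Dx + (12 - 72·x - 36·x^2)·Dx^2 + (5 + 13·x - 9·x^2 - 9·x^3)·Dx^3  (order 3).
h: a_k = 1, 4, -7/2, 10, -77/4, 248/5, -241/2, 2194/7, -6553/8, …
ICs: h(0) = 1, h′(0) = 4, h′′(0) = -7.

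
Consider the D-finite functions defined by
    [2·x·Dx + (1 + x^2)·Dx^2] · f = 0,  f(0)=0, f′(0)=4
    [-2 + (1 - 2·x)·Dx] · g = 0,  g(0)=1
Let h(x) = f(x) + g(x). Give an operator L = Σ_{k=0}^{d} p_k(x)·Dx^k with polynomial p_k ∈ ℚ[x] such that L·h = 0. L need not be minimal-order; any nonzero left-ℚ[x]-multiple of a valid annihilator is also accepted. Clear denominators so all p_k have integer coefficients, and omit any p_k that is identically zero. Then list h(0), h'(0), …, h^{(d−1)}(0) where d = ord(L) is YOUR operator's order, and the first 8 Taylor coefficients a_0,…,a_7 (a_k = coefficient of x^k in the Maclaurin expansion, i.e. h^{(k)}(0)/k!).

f: a_k = 0, 4, 0, -4/3, 0, 4/5, 0, -4/7, …
g: a_k = 1, 2, 4, 8, 16, 32, 64, 128, …
h₀=f+g: left-lcm gives L₀, ord ≤ 3.
L = (4 - 32·x - 12·x^2)·Dx + (-13 + 4·x - 25·x^2 - 12·x^3)·Dx^2 + (2 - 3·x - 3·x^3 - 2·x^4)·Dx^3  (order 3).
h: a_k = 1, 6, 4, 20/3, 16, 164/5, 64, 892/7, …
ICs: h(0) = 1, h′(0) = 6, h′′(0) = 8.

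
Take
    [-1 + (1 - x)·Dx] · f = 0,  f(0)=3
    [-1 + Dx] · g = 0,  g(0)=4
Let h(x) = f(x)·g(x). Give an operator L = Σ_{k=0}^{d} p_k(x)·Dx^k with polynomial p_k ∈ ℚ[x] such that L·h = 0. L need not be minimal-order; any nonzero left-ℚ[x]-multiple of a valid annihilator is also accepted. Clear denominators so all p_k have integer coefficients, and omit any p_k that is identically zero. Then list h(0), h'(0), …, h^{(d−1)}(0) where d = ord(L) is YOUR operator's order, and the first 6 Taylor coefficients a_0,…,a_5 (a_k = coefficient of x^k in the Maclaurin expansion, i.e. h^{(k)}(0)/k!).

L = (2 - x) + (-1 + x)·Dx  (order 1).
h: a_k = 12, 24, 30, 32, 65/2, 163/5, …
ICs: h(0) = 12.

f: a_k = 3, 3, 3, 3, 3, 3, …
g: a_k = 4, 4, 2, 2/3, 1/6, 1/30, …
Sym-product of L_f,L_g gives L₀ (≤ ord 1).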